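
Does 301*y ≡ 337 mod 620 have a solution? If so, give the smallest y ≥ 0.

gcd(301, 620) = 1, so a unique solution mod 620 exists.
301⁻¹ ≡ 241 (mod 620).
y ≡ 241*337 ≡ 617 (mod 620).

617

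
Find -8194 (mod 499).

289

-8194 = -17·499 + 289, so -8194 ≡ 289 (mod 499).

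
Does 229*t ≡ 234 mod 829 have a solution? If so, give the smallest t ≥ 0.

754

gcd(229, 829) = 1, so a unique solution mod 829 exists.
229⁻¹ ≡ 648 (mod 829).
t ≡ 648*234 ≡ 754 (mod 829).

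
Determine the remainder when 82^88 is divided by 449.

424

By square-and-multiply:
88 in binary is 1011000, i.e. 88 = 64 + 16 + 8.
82^1 ≡ 82 (mod 449)
82^2 ≡ 82^2 = 6724 ≡ 438 (mod 449)
82^4 ≡ 438^2 = 191844 ≡ 121 (mod 449)
82^8 ≡ 121^2 = 14641 ≡ 273 (mod 449)
82^16 ≡ 273^2 = 74529 ≡ 444 (mod 449)
82^32 ≡ 444^2 = 197136 ≡ 25 (mod 449)
82^64 ≡ 25^2 = 625 ≡ 176 (mod 449)
82^88 = 82^64 × 82^16 × 82^8 ≡ 176 × 444 × 273 (mod 449).
Accumulate the product:
176 × 444 = 78144 ≡ 18
18 × 273 = 4914 ≡ 424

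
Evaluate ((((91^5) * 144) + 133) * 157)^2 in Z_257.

84

(91)^5 ≡ 109 (mod 257)
109 * 144 = 15696 ≡ 19 (mod 257)
19 + 133 = 152
152 * 157 = 23864 ≡ 220 (mod 257)
(220)^2 ≡ 84 (mod 257)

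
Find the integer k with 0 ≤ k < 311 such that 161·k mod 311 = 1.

85

311 = 1*161 + 150
161 = 1*150 + 11
150 = 13*11 + 7
11 = 1*7 + 4
7 = 1*4 + 3
4 = 1*3 + 1
3 = 3*1 + 0
gcd(161, 311) = 1, so the inverse exists.
Back-substitute for 1:
1 = 1*4 − 1*3
  = −1*7 + 2*4
  = 2*11 − 3*7
  = −3*150 + 41*11
  = 41*161 − 44*150
  = −44*311 + 85*161
So 161⁻¹ ≡ 85 (mod 311).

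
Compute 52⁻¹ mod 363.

7

By the extended Euclidean algorithm:
363 = 6·52 + 51
52 = 1·51 + 1
51 = 51·1 + 0
gcd(52, 363) = 1, so the inverse exists.
Back-substitute for 1:
1 = 1·52 − 1·51
  = −1·363 + 7·52
So 52⁻¹ ≡ 7 (mod 363).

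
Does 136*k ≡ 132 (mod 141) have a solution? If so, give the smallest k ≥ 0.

30

gcd(136, 141) = 1, so a unique solution mod 141 exists.
136⁻¹ ≡ 28 (mod 141).
k ≡ 28*132 ≡ 30 (mod 141).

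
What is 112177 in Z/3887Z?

112177 = 28·3887 + 3341, so 112177 ≡ 3341 (mod 3887).

3341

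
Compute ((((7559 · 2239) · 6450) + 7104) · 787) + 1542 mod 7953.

7559 · 2239 = 16924601 ≡ 617 (mod 7953)
617 · 6450 = 3979650 ≡ 3150 (mod 7953)
3150 + 7104 = 10254 ≡ 2301 (mod 7953)
2301 · 787 = 1810887 ≡ 5556 (mod 7953)
5556 + 1542 = 7098

7098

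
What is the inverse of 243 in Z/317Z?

287

Run the extended Euclidean algorithm:
317 = 1·243 + 74
243 = 3·74 + 21
74 = 3·21 + 11
21 = 1·11 + 10
11 = 1·10 + 1
10 = 10·1 + 0
gcd(243, 317) = 1, so the inverse exists.
Back-substitute for 1:
1 = 1·11 − 1·10
  = −1·21 + 2·11
  = 2·74 − 7·21
  = −7·243 + 23·74
  = 23·317 − 30·243
So 243⁻¹ ≡ −30 ≡ 287 (mod 317).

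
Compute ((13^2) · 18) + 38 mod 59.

(13)^2 ≡ 51 (mod 59)
51 · 18 = 918 ≡ 33 (mod 59)
33 + 38 = 71 ≡ 12 (mod 59)

12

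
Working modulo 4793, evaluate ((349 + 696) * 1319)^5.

349 + 696 = 1045
1045 * 1319 = 1378355 ≡ 2764 (mod 4793)
(2764)^5 ≡ 683 (mod 4793)

683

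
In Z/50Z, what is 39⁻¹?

50 = 1·39 + 11
39 = 3·11 + 6
11 = 1·6 + 5
6 = 1·5 + 1
5 = 5·1 + 0
gcd(39, 50) = 1, so the inverse exists.
Back-substitute for 1:
1 = 1·6 − 1·5
  = −1·11 + 2·6
  = 2·39 − 7·11
  = −7·50 + 9·39
So 39⁻¹ ≡ 9 (mod 50).

9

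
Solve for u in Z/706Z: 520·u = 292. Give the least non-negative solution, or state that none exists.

gcd(520, 706) = 2, and 2 | 292, so solutions exist.
Divide through by 2: 260·u ≡ 146 (mod 353).
260⁻¹ ≡ 167 (mod 353).
u ≡ 167·146 ≡ 25 (mod 353).
The smallest non-negative solution is u = 25.

25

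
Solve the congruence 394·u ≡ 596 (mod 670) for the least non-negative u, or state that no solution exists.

gcd(394, 670) = 2, and 2 | 596, so solutions exist.
Divide through by 2: 197·u = 298 (mod 335).
197⁻¹ ≡ 318 (mod 335).
u ≡ 318·298 ≡ 294 (mod 335).
The smallest non-negative solution is u = 294.

294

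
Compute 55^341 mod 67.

Using repeated squaring:
55^1 ≡ 55 (mod 67)
55^2 ≡ 55^2 = 3025 ≡ 10 (mod 67)
55^4 ≡ 10^2 = 100 ≡ 33 (mod 67)
55^8 ≡ 33^2 = 1089 ≡ 17 (mod 67)
55^16 ≡ 17^2 = 289 ≡ 21 (mod 67)
55^32 ≡ 21^2 = 441 ≡ 39 (mod 67)
55^64 ≡ 39^2 = 1521 ≡ 47 (mod 67)
55^128 ≡ 47^2 = 2209 ≡ 65 (mod 67)
55^256 ≡ 65^2 = 4225 ≡ 4 (mod 67)
55^341 = 55^256 · 55^64 · 55^16 · 55^4 · 55^1 ≡ 4 · 47 · 21 · 33 · 55 (mod 67).
Accumulate the product:
4 · 47 = 188 ≡ 54
54 · 21 = 1134 ≡ 62
62 · 33 = 2046 ≡ 36
36 · 55 = 1980 ≡ 37

37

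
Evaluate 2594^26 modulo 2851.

1369

Using repeated squaring:
26 in binary is 11010, i.e. 26 = 16 + 8 + 2.
2594^1 ≡ 2594 (mod 2851)
2594^2 ≡ 2594^2 = 6728836 ≡ 476 (mod 2851)
2594^4 ≡ 476^2 = 226576 ≡ 1347 (mod 2851)
2594^8 ≡ 1347^2 = 1814409 ≡ 1173 (mod 2851)
2594^16 ≡ 1173^2 = 1375929 ≡ 1747 (mod 2851)
2594^26 = 2594^16 · 2594^8 · 2594^2 ≡ 1747 · 1173 · 476 (mod 2851).
Accumulate the product:
1747 · 1173 = 2049231 ≡ 2213
2213 · 476 = 1053388 ≡ 1369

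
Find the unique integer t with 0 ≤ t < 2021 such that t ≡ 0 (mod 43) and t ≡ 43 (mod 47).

43

43⁻¹ mod 47: 43×35 ≡ 1 (mod 47), so 43⁻¹ ≡ 35.
t = 0 + 43×((43 − 0)×35 mod 47) = 0 + 43×1 = 43.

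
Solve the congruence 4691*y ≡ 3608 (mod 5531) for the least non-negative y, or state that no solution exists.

gcd(4691, 5531) = 1, so a unique solution mod 5531 exists.
4691⁻¹ ≡ 3233 (mod 5531).
y ≡ 3233*3608 ≡ 5316 (mod 5531).

5316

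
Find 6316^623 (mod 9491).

Compute successive squares:
623 in binary is 1001101111, i.e. 623 = 512 + 64 + 32 + 8 + 4 + 2 + 1.
6316^1 ≡ 6316 (mod 9491)
6316^2 ≡ 6316^2 = 39891856 ≡ 1183 (mod 9491)
6316^4 ≡ 1183^2 = 1399489 ≡ 4312 (mod 9491)
6316^8 ≡ 4312^2 = 18593344 ≡ 475 (mod 9491)
6316^16 ≡ 475^2 = 225625 ≡ 7332 (mod 9491)
6316^32 ≡ 7332^2 = 53758224 ≡ 1200 (mod 9491)
6316^64 ≡ 1200^2 = 1440000 ≡ 6859 (mod 9491)
6316^128 ≡ 6859^2 = 47045881 ≡ 8485 (mod 9491)
6316^256 ≡ 8485^2 = 71995225 ≡ 5990 (mod 9491)
6316^512 ≡ 5990^2 = 35880100 ≡ 4120 (mod 9491)
6316^623 = 6316^512 · 6316^64 · 6316^32 · 6316^8 · 6316^4 · 6316^2 · 6316^1 ≡ 4120 · 6859 · 1200 · 475 · 4312 · 1183 · 6316 (mod 9491).
Accumulate the product:
4120 · 6859 = 28259080 ≡ 4373
4373 · 1200 = 5247600 ≡ 8568
8568 · 475 = 4069800 ≡ 7652
7652 · 4312 = 32995424 ≡ 4708
4708 · 1183 = 5569564 ≡ 7838
7838 · 6316 = 49504808 ≡ 9243

9243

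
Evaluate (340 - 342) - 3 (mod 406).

401

340 - 342 = -2 ≡ 404 (mod 406)
404 - 3 = 401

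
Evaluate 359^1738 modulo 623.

233

1738 in binary is 11011001010, i.e. 1738 = 1024 + 512 + 128 + 64 + 8 + 2.
359^1 ≡ 359 (mod 623)
359^2 ≡ 359^2 = 128881 ≡ 543 (mod 623)
359^4 ≡ 543^2 = 294849 ≡ 170 (mod 623)
359^8 ≡ 170^2 = 28900 ≡ 242 (mod 623)
359^16 ≡ 242^2 = 58564 ≡ 2 (mod 623)
359^32 ≡ 2^2 = 4 (mod 623)
359^64 ≡ 4^2 = 16 (mod 623)
359^128 ≡ 16^2 = 256 (mod 623)
359^256 ≡ 256^2 = 65536 ≡ 121 (mod 623)
359^512 ≡ 121^2 = 14641 ≡ 312 (mod 623)
359^1024 ≡ 312^2 = 97344 ≡ 156 (mod 623)
359^1738 = 359^1024 × 359^512 × 359^128 × 359^64 × 359^8 × 359^2 ≡ 156 × 312 × 256 × 16 × 242 × 543 (mod 623).
Accumulate the product:
156 × 312 = 48672 ≡ 78
78 × 256 = 19968 ≡ 32
32 × 16 = 512
512 × 242 = 123904 ≡ 550
550 × 543 = 298650 ≡ 233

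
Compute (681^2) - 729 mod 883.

340

(681)^2 ≡ 186 (mod 883)
186 - 729 = -543 ≡ 340 (mod 883)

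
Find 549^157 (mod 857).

315

By square-and-multiply:
157 in binary is 10011101, i.e. 157 = 128 + 16 + 8 + 4 + 1.
549^1 ≡ 549 (mod 857)
549^2 ≡ 549^2 = 301401 ≡ 594 (mod 857)
549^4 ≡ 594^2 = 352836 ≡ 609 (mod 857)
549^8 ≡ 609^2 = 370881 ≡ 657 (mod 857)
549^16 ≡ 657^2 = 431649 ≡ 578 (mod 857)
549^32 ≡ 578^2 = 334084 ≡ 711 (mod 857)
549^64 ≡ 711^2 = 505521 ≡ 748 (mod 857)
549^128 ≡ 748^2 = 559504 ≡ 740 (mod 857)
549^157 = 549^128 * 549^16 * 549^8 * 549^4 * 549^1 ≡ 740 * 578 * 657 * 609 * 549 (mod 857).
Accumulate the product:
740 * 578 = 427720 ≡ 77
77 * 657 = 50589 ≡ 26
26 * 609 = 15834 ≡ 408
408 * 549 = 223992 ≡ 315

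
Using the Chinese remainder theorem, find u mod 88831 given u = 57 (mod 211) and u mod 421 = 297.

12506

211⁻¹ mod 421: 211·2 ≡ 1 (mod 421), so 211⁻¹ ≡ 2.
u = 57 + 211·((297 − 57)·2 mod 421) = 57 + 211·59 = 12506.
Check: 12506 mod 211 = 57, 12506 mod 421 = 297. ✓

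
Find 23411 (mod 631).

23411 = 37·631 + 64, so 23411 ≡ 64 (mod 631).

64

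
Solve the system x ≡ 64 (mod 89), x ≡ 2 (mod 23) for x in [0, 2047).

1221

89⁻¹ mod 23: 89*15 ≡ 1 (mod 23), so 89⁻¹ ≡ 15.
x = 64 + 89*((2 − 64)*15 mod 23) = 64 + 89*13 = 1221.
Check: 1221 mod 89 = 64, 1221 mod 23 = 2. ✓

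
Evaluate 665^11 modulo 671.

566

665^1 ≡ 665 (mod 671)
665^2 ≡ 665^2 = 442225 ≡ 36 (mod 671)
665^4 ≡ 36^2 = 1296 ≡ 625 (mod 671)
665^8 ≡ 625^2 = 390625 ≡ 103 (mod 671)
665^11 = 665^8 × 665^2 × 665^1 ≡ 103 × 36 × 665 (mod 671).
Accumulate the product:
103 × 36 = 3708 ≡ 353
353 × 665 = 234745 ≡ 566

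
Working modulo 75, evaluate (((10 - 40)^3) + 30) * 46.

10 - 40 = -30 ≡ 45 (mod 75)
(45)^3 ≡ 0 (mod 75)
0 + 30 = 30
30 * 46 = 1380 ≡ 30 (mod 75)

30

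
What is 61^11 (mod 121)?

11 in binary is 1011, i.e. 11 = 8 + 2 + 1.
61^1 ≡ 61 (mod 121)
61^2 ≡ 61^2 = 3721 ≡ 91 (mod 121)
61^4 ≡ 91^2 = 8281 ≡ 53 (mod 121)
61^8 ≡ 53^2 = 2809 ≡ 26 (mod 121)
61^11 = 61^8 * 61^2 * 61^1 ≡ 26 * 91 * 61 (mod 121).
Accumulate the product:
26 * 91 = 2366 ≡ 67
67 * 61 = 4087 ≡ 94

94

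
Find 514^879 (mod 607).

360

Compute successive squares:
879 in binary is 1101101111, i.e. 879 = 512 + 256 + 64 + 32 + 8 + 4 + 2 + 1.
514^1 ≡ 514 (mod 607)
514^2 ≡ 514^2 = 264196 ≡ 151 (mod 607)
514^4 ≡ 151^2 = 22801 ≡ 342 (mod 607)
514^8 ≡ 342^2 = 116964 ≡ 420 (mod 607)
514^16 ≡ 420^2 = 176400 ≡ 370 (mod 607)
514^32 ≡ 370^2 = 136900 ≡ 325 (mod 607)
514^64 ≡ 325^2 = 105625 ≡ 7 (mod 607)
514^128 ≡ 7^2 = 49 (mod 607)
514^256 ≡ 49^2 = 2401 ≡ 580 (mod 607)
514^512 ≡ 580^2 = 336400 ≡ 122 (mod 607)
514^879 = 514^512 × 514^256 × 514^64 × 514^32 × 514^8 × 514^4 × 514^2 × 514^1 ≡ 122 × 580 × 7 × 325 × 420 × 342 × 151 × 514 (mod 607).
Accumulate the product:
122 × 580 = 70760 ≡ 348
348 × 7 = 2436 ≡ 8
8 × 325 = 2600 ≡ 172
172 × 420 = 72240 ≡ 7
7 × 342 = 2394 ≡ 573
573 × 151 = 86523 ≡ 329
329 × 514 = 169106 ≡ 360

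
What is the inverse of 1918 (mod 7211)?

5944

By the extended Euclidean algorithm:
7211 = 3*1918 + 1457
1918 = 1*1457 + 461
1457 = 3*461 + 74
461 = 6*74 + 17
74 = 4*17 + 6
17 = 2*6 + 5
6 = 1*5 + 1
5 = 5*1 + 0
gcd(1918, 7211) = 1, so the inverse exists.
Bézout: 1 = 337*7211 − 1267*1918.
So 1918⁻¹ ≡ −1267 ≡ 5944 (mod 7211).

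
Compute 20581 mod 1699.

193

20581 = 12*1699 + 193, so 20581 ≡ 193 (mod 1699).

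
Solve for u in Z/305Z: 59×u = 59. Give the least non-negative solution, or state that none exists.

1

gcd(59, 305) = 1, so a unique solution mod 305 exists.
59⁻¹ ≡ 274 (mod 305).
u ≡ 274×59 ≡ 1 (mod 305).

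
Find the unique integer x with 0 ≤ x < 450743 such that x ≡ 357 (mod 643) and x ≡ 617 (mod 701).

401589

643⁻¹ mod 701: 643×423 ≡ 1 (mod 701), so 643⁻¹ ≡ 423.
x = 357 + 643×((617 − 357)×423 mod 701) = 357 + 643×624 = 401589.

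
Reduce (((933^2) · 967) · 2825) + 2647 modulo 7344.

(933)^2 ≡ 3897 (mod 7344)
3897 · 967 = 3768399 ≡ 927 (mod 7344)
927 · 2825 = 2618775 ≡ 4311 (mod 7344)
4311 + 2647 = 6958

6958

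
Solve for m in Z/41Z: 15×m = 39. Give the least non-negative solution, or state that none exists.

19

gcd(15, 41) = 1, so a unique solution mod 41 exists.
15⁻¹ ≡ 11 (mod 41).
m ≡ 11×39 ≡ 19 (mod 41).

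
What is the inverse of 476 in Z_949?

Run the extended Euclidean algorithm:
949 = 1×476 + 473
476 = 1×473 + 3
473 = 157×3 + 2
3 = 1×2 + 1
2 = 2×1 + 0
gcd(476, 949) = 1, so the inverse exists.
Bézout: 1 = −159×949 + 317×476.
So 476⁻¹ ≡ 317 (mod 949).

317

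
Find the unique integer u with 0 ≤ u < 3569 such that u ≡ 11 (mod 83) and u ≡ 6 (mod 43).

1339

83⁻¹ mod 43: 83×14 ≡ 1 (mod 43), so 83⁻¹ ≡ 14.
u = 11 + 83×((6 − 11)×14 mod 43) = 11 + 83×16 = 1339.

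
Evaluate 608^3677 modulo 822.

By square-and-multiply:
3677 in binary is 111001011101, i.e. 3677 = 2048 + 1024 + 512 + 64 + 16 + 8 + 4 + 1.
608^1 ≡ 608 (mod 822)
608^2 ≡ 608^2 = 369664 ≡ 586 (mod 822)
608^4 ≡ 586^2 = 343396 ≡ 622 (mod 822)
608^8 ≡ 622^2 = 386884 ≡ 544 (mod 822)
608^16 ≡ 544^2 = 295936 ≡ 16 (mod 822)
608^32 ≡ 16^2 = 256 (mod 822)
608^64 ≡ 256^2 = 65536 ≡ 598 (mod 822)
608^128 ≡ 598^2 = 357604 ≡ 34 (mod 822)
608^256 ≡ 34^2 = 1156 ≡ 334 (mod 822)
608^512 ≡ 334^2 = 111556 ≡ 586 (mod 822)
608^1024 ≡ 586^2 = 343396 ≡ 622 (mod 822)
608^2048 ≡ 622^2 = 386884 ≡ 544 (mod 822)
608^3677 = 608^2048 * 608^1024 * 608^512 * 608^64 * 608^16 * 608^8 * 608^4 * 608^1 ≡ 544 * 622 * 586 * 598 * 16 * 544 * 622 * 608 (mod 822).
Accumulate the product:
544 * 622 = 338368 ≡ 526
526 * 586 = 308236 ≡ 808
808 * 598 = 483184 ≡ 670
670 * 16 = 10720 ≡ 34
34 * 544 = 18496 ≡ 412
412 * 622 = 256264 ≡ 622
622 * 608 = 378176 ≡ 56

56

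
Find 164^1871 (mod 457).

By square-and-multiply:
164^1 ≡ 164 (mod 457)
164^2 ≡ 164^2 = 26896 ≡ 390 (mod 457)
164^4 ≡ 390^2 = 152100 ≡ 376 (mod 457)
164^8 ≡ 376^2 = 141376 ≡ 163 (mod 457)
164^16 ≡ 163^2 = 26569 ≡ 63 (mod 457)
164^32 ≡ 63^2 = 3969 ≡ 313 (mod 457)
164^64 ≡ 313^2 = 97969 ≡ 171 (mod 457)
164^128 ≡ 171^2 = 29241 ≡ 450 (mod 457)
164^256 ≡ 450^2 = 202500 ≡ 49 (mod 457)
164^512 ≡ 49^2 = 2401 ≡ 116 (mod 457)
164^1024 ≡ 116^2 = 13456 ≡ 203 (mod 457)
164^1871 = 164^1024 * 164^512 * 164^256 * 164^64 * 164^8 * 164^4 * 164^2 * 164^1 ≡ 203 * 116 * 49 * 171 * 163 * 376 * 390 * 164 (mod 457).
Accumulate the product:
203 * 116 = 23548 ≡ 241
241 * 49 = 11809 ≡ 384
384 * 171 = 65664 ≡ 313
313 * 163 = 51019 ≡ 292
292 * 376 = 109792 ≡ 112
112 * 390 = 43680 ≡ 265
265 * 164 = 43460 ≡ 45

45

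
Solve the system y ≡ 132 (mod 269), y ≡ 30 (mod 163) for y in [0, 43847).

269⁻¹ mod 163: 269×20 ≡ 1 (mod 163), so 269⁻¹ ≡ 20.
y = 132 + 269×((30 − 132)×20 mod 163) = 132 + 269×79 = 21383.

21383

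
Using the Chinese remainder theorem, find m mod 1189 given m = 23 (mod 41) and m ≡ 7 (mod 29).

761

41⁻¹ mod 29: 41·17 ≡ 1 (mod 29), so 41⁻¹ ≡ 17.
m = 23 + 41·((7 − 23)·17 mod 29) = 23 + 41·18 = 761.
Check: 761 mod 41 = 23, 761 mod 29 = 7. ✓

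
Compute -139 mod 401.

262

-139 = -1×401 + 262, so -139 ≡ 262 (mod 401).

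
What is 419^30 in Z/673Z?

126

419^1 ≡ 419 (mod 673)
419^2 ≡ 419^2 = 175561 ≡ 581 (mod 673)
419^4 ≡ 581^2 = 337561 ≡ 388 (mod 673)
419^8 ≡ 388^2 = 150544 ≡ 465 (mod 673)
419^16 ≡ 465^2 = 216225 ≡ 192 (mod 673)
419^30 = 419^16 · 419^8 · 419^4 · 419^2 ≡ 192 · 465 · 388 · 581 (mod 673).
Accumulate the product:
192 · 465 = 89280 ≡ 444
444 · 388 = 172272 ≡ 657
657 · 581 = 381717 ≡ 126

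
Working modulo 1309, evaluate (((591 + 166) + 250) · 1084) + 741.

623

591 + 166 = 757
757 + 250 = 1007
1007 · 1084 = 1091588 ≡ 1191 (mod 1309)
1191 + 741 = 1932 ≡ 623 (mod 1309)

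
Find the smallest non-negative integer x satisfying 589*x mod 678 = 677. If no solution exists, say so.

419

gcd(589, 678) = 1, so a unique solution mod 678 exists.
589⁻¹ ≡ 259 (mod 678).
x ≡ 259*677 ≡ 419 (mod 678).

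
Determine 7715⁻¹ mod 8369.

Apply the Euclidean algorithm and back-substitute:
8369 = 1*7715 + 654
7715 = 11*654 + 521
654 = 1*521 + 133
521 = 3*133 + 122
133 = 1*122 + 11
122 = 11*11 + 1
11 = 11*1 + 0
gcd(7715, 8369) = 1, so the inverse exists.
Back-substitute for 1:
1 = 1*122 − 11*11
  = −11*133 + 12*122
  = 12*521 − 47*133
  = −47*654 + 59*521
  = 59*7715 − 696*654
  = −696*8369 + 755*7715
So 7715⁻¹ ≡ 755 (mod 8369).

755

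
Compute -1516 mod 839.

162

-1516 = -2*839 + 162, so -1516 ≡ 162 (mod 839).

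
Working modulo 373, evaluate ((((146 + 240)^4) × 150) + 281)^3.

31

146 + 240 = 386 ≡ 13 (mod 373)
(13)^4 ≡ 213 (mod 373)
213 × 150 = 31950 ≡ 245 (mod 373)
245 + 281 = 526 ≡ 153 (mod 373)
(153)^3 ≡ 31 (mod 373)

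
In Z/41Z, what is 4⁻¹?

31

By the extended Euclidean algorithm:
41 = 10×4 + 1
4 = 4×1 + 0
gcd(4, 41) = 1, so the inverse exists.
Back-substitute for 1:
1 = 1×41 − 10×4
So 4⁻¹ ≡ −10 ≡ 31 (mod 41).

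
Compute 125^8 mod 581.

Using repeated squaring:
125^1 ≡ 125 (mod 581)
125^2 ≡ 125^2 = 15625 ≡ 519 (mod 581)
125^4 ≡ 519^2 = 269361 ≡ 358 (mod 581)
125^8 ≡ 358^2 = 128164 ≡ 344 (mod 581)
So 125^8 ≡ 344 (mod 581).

344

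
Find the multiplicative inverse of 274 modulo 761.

25

By the extended Euclidean algorithm:
761 = 2·274 + 213
274 = 1·213 + 61
213 = 3·61 + 30
61 = 2·30 + 1
30 = 30·1 + 0
gcd(274, 761) = 1, so the inverse exists.
Back-substitute for 1:
1 = 1·61 − 2·30
  = −2·213 + 7·61
  = 7·274 − 9·213
  = −9·761 + 25·274
So 274⁻¹ ≡ 25 (mod 761).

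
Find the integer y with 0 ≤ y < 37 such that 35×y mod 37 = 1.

Run the extended Euclidean algorithm:
37 = 1×35 + 2
35 = 17×2 + 1
2 = 2×1 + 0
gcd(35, 37) = 1, so the inverse exists.
Back-substitute for 1:
1 = 1×35 − 17×2
  = −17×37 + 18×35
So 35⁻¹ ≡ 18 (mod 37).

18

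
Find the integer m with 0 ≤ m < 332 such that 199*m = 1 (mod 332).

327

332 = 1·199 + 133
199 = 1·133 + 66
133 = 2·66 + 1
66 = 66·1 + 0
gcd(199, 332) = 1, so the inverse exists.
Bézout: 1 = 3·332 − 5·199.
So 199⁻¹ ≡ −5 ≡ 327 (mod 332).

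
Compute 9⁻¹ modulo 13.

3

13 = 1·9 + 4
9 = 2·4 + 1
4 = 4·1 + 0
gcd(9, 13) = 1, so the inverse exists.
Back-substitute for 1:
1 = 1·9 − 2·4
  = −2·13 + 3·9
So 9⁻¹ ≡ 3 (mod 13).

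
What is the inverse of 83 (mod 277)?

Apply the Euclidean algorithm and back-substitute:
277 = 3*83 + 28
83 = 2*28 + 27
28 = 1*27 + 1
27 = 27*1 + 0
gcd(83, 277) = 1, so the inverse exists.
Back-substitute for 1:
1 = 1*28 − 1*27
  = −1*83 + 3*28
  = 3*277 − 10*83
So 83⁻¹ ≡ −10 ≡ 267 (mod 277).

267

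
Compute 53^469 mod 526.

469 in binary is 111010101, i.e. 469 = 256 + 128 + 64 + 16 + 4 + 1.
53^1 ≡ 53 (mod 526)
53^2 ≡ 53^2 = 2809 ≡ 179 (mod 526)
53^4 ≡ 179^2 = 32041 ≡ 481 (mod 526)
53^8 ≡ 481^2 = 231361 ≡ 447 (mod 526)
53^16 ≡ 447^2 = 199809 ≡ 455 (mod 526)
53^32 ≡ 455^2 = 207025 ≡ 307 (mod 526)
53^64 ≡ 307^2 = 94249 ≡ 95 (mod 526)
53^128 ≡ 95^2 = 9025 ≡ 83 (mod 526)
53^256 ≡ 83^2 = 6889 ≡ 51 (mod 526)
53^469 = 53^256 × 53^128 × 53^64 × 53^16 × 53^4 × 53^1 ≡ 51 × 83 × 95 × 455 × 481 × 53 (mod 526).
Accumulate the product:
51 × 83 = 4233 ≡ 25
25 × 95 = 2375 ≡ 271
271 × 455 = 123305 ≡ 221
221 × 481 = 106301 ≡ 49
49 × 53 = 2597 ≡ 493

493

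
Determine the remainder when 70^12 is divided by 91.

14

70^1 ≡ 70 (mod 91)
70^2 ≡ 70^2 = 4900 ≡ 77 (mod 91)
70^4 ≡ 77^2 = 5929 ≡ 14 (mod 91)
70^8 ≡ 14^2 = 196 ≡ 14 (mod 91)
70^12 = 70^8 * 70^4 ≡ 14 * 14 (mod 91).
14 * 14 = 196 ≡ 14 (mod 91).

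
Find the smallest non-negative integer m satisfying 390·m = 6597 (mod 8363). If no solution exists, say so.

gcd(390, 8363) = 1, so a unique solution mod 8363 exists.
390⁻¹ ≡ 2852 (mod 8363).
m ≡ 2852·6597 ≡ 6257 (mod 8363).

6257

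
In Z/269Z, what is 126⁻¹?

79

Apply the Euclidean algorithm and back-substitute:
269 = 2×126 + 17
126 = 7×17 + 7
17 = 2×7 + 3
7 = 2×3 + 1
3 = 3×1 + 0
gcd(126, 269) = 1, so the inverse exists.
Bézout: 1 = −37×269 + 79×126.
So 126⁻¹ ≡ 79 (mod 269).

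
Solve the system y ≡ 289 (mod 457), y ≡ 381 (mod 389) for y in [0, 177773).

32279

457⁻¹ mod 389: 457*246 ≡ 1 (mod 389), so 457⁻¹ ≡ 246.
y = 289 + 457*((381 − 289)*246 mod 389) = 289 + 457*70 = 32279.
Check: 32279 mod 457 = 289, 32279 mod 389 = 381. ✓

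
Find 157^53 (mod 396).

Compute successive squares:
53 in binary is 110101, i.e. 53 = 32 + 16 + 4 + 1.
157^1 ≡ 157 (mod 396)
157^2 ≡ 157^2 = 24649 ≡ 97 (mod 396)
157^4 ≡ 97^2 = 9409 ≡ 301 (mod 396)
157^8 ≡ 301^2 = 90601 ≡ 313 (mod 396)
157^16 ≡ 313^2 = 97969 ≡ 157 (mod 396)
157^32 ≡ 157^2 = 24649 ≡ 97 (mod 396)
157^53 = 157^32 × 157^16 × 157^4 × 157^1 ≡ 97 × 157 × 301 × 157 (mod 396).
Accumulate the product:
97 × 157 = 15229 ≡ 181
181 × 301 = 54481 ≡ 229
229 × 157 = 35953 ≡ 313

313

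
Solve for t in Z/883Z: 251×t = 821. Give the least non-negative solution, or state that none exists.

735

gcd(251, 883) = 1, so a unique solution mod 883 exists.
251⁻¹ ≡ 686 (mod 883).
t ≡ 686×821 ≡ 735 (mod 883).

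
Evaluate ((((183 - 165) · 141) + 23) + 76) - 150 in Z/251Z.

183 - 165 = 18
18 · 141 = 2538 ≡ 28 (mod 251)
28 + 23 = 51
51 + 76 = 127
127 - 150 = -23 ≡ 228 (mod 251)

228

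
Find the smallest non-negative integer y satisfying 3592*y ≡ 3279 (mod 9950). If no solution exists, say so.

gcd(3592, 9950) = 2, and 2 does not divide 3279.
So the congruence has no solution.

no solution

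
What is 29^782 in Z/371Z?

Compute successive squares:
782 in binary is 1100001110, i.e. 782 = 512 + 256 + 8 + 4 + 2.
29^1 ≡ 29 (mod 371)
29^2 ≡ 29^2 = 841 ≡ 99 (mod 371)
29^4 ≡ 99^2 = 9801 ≡ 155 (mod 371)
29^8 ≡ 155^2 = 24025 ≡ 281 (mod 371)
29^16 ≡ 281^2 = 78961 ≡ 309 (mod 371)
29^32 ≡ 309^2 = 95481 ≡ 134 (mod 371)
29^64 ≡ 134^2 = 17956 ≡ 148 (mod 371)
29^128 ≡ 148^2 = 21904 ≡ 15 (mod 371)
29^256 ≡ 15^2 = 225 (mod 371)
29^512 ≡ 225^2 = 50625 ≡ 169 (mod 371)
29^782 = 29^512 · 29^256 · 29^8 · 29^4 · 29^2 ≡ 169 · 225 · 281 · 155 · 99 (mod 371).
Accumulate the product:
169 · 225 = 38025 ≡ 183
183 · 281 = 51423 ≡ 225
225 · 155 = 34875 ≡ 1
1 · 99 = 99

99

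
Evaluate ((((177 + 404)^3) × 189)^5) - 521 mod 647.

177 + 404 = 581
(581)^3 ≡ 419 (mod 647)
419 × 189 = 79191 ≡ 257 (mod 647)
(257)^5 ≡ 378 (mod 647)
378 - 521 = -143 ≡ 504 (mod 647)

504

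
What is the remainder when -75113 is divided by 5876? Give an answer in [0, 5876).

-75113 = -13×5876 + 1275, so -75113 ≡ 1275 (mod 5876).

1275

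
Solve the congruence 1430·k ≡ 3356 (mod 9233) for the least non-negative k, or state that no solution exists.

54

gcd(1430, 9233) = 1, so a unique solution mod 9233 exists.
1430⁻¹ ≡ 1117 (mod 9233).
k ≡ 1117·3356 ≡ 54 (mod 9233).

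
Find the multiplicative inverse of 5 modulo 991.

793

991 = 198·5 + 1
5 = 5·1 + 0
gcd(5, 991) = 1, so the inverse exists.
Bézout: 1 = 1·991 − 198·5.
So 5⁻¹ ≡ −198 ≡ 793 (mod 991).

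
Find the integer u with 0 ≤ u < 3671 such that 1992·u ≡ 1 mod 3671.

By the extended Euclidean algorithm:
3671 = 1·1992 + 1679
1992 = 1·1679 + 313
1679 = 5·313 + 114
313 = 2·114 + 85
114 = 1·85 + 29
85 = 2·29 + 27
29 = 1·27 + 2
27 = 13·2 + 1
2 = 2·1 + 0
gcd(1992, 3671) = 1, so the inverse exists.
Back-substitute for 1:
1 = 1·27 − 13·2
  = −13·29 + 14·27
  = 14·85 − 41·29
  = −41·114 + 55·85
  = 55·313 − 151·114
  = −151·1679 + 810·313
  = 810·1992 − 961·1679
  = −961·3671 + 1771·1992
So 1992⁻¹ ≡ 1771 (mod 3671).

1771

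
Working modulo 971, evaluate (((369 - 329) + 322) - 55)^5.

369 - 329 = 40
40 + 322 = 362
362 - 55 = 307
(307)^5 ≡ 343 (mod 971)

343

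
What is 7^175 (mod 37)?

Compute successive squares:
175 in binary is 10101111, i.e. 175 = 128 + 32 + 8 + 4 + 2 + 1.
7^1 ≡ 7 (mod 37)
7^2 ≡ 7^2 = 49 ≡ 12 (mod 37)
7^4 ≡ 12^2 = 144 ≡ 33 (mod 37)
7^8 ≡ 33^2 = 1089 ≡ 16 (mod 37)
7^16 ≡ 16^2 = 256 ≡ 34 (mod 37)
7^32 ≡ 34^2 = 1156 ≡ 9 (mod 37)
7^64 ≡ 9^2 = 81 ≡ 7 (mod 37)
7^128 ≡ 7^2 = 49 ≡ 12 (mod 37)
7^175 = 7^128 × 7^32 × 7^8 × 7^4 × 7^2 × 7^1 ≡ 12 × 9 × 16 × 33 × 12 × 7 (mod 37).
Accumulate the product:
12 × 9 = 108 ≡ 34
34 × 16 = 544 ≡ 26
26 × 33 = 858 ≡ 7
7 × 12 = 84 ≡ 10
10 × 7 = 70 ≡ 33

33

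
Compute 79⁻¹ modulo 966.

By the extended Euclidean algorithm:
966 = 12·79 + 18
79 = 4·18 + 7
18 = 2·7 + 4
7 = 1·4 + 3
4 = 1·3 + 1
3 = 3·1 + 0
gcd(79, 966) = 1, so the inverse exists.
Back-substitute for 1:
1 = 1·4 − 1·3
  = −1·7 + 2·4
  = 2·18 − 5·7
  = −5·79 + 22·18
  = 22·966 − 269·79
So 79⁻¹ ≡ −269 ≡ 697 (mod 966).

697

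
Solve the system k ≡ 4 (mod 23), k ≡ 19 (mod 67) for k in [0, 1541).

1292

23⁻¹ mod 67: 23*35 ≡ 1 (mod 67), so 23⁻¹ ≡ 35.
k = 4 + 23*((19 − 4)*35 mod 67) = 4 + 23*56 = 1292.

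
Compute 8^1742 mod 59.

5

By square-and-multiply:
1742 in binary is 11011001110, i.e. 1742 = 1024 + 512 + 128 + 64 + 8 + 4 + 2.
8^1 ≡ 8 (mod 59)
8^2 ≡ 8^2 = 64 ≡ 5 (mod 59)
8^4 ≡ 5^2 = 25 (mod 59)
8^8 ≡ 25^2 = 625 ≡ 35 (mod 59)
8^16 ≡ 35^2 = 1225 ≡ 45 (mod 59)
8^32 ≡ 45^2 = 2025 ≡ 19 (mod 59)
8^64 ≡ 19^2 = 361 ≡ 7 (mod 59)
8^128 ≡ 7^2 = 49 (mod 59)
8^256 ≡ 49^2 = 2401 ≡ 41 (mod 59)
8^512 ≡ 41^2 = 1681 ≡ 29 (mod 59)
8^1024 ≡ 29^2 = 841 ≡ 15 (mod 59)
8^1742 = 8^1024 * 8^512 * 8^128 * 8^64 * 8^8 * 8^4 * 8^2 ≡ 15 * 29 * 49 * 7 * 35 * 25 * 5 (mod 59).
Accumulate the product:
15 * 29 = 435 ≡ 22
22 * 49 = 1078 ≡ 16
16 * 7 = 112 ≡ 53
53 * 35 = 1855 ≡ 26
26 * 25 = 650 ≡ 1
1 * 5 = 5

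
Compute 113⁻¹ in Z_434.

Apply the Euclidean algorithm and back-substitute:
434 = 3×113 + 95
113 = 1×95 + 18
95 = 5×18 + 5
18 = 3×5 + 3
5 = 1×3 + 2
3 = 1×2 + 1
2 = 2×1 + 0
gcd(113, 434) = 1, so the inverse exists.
Bézout: 1 = −44×434 + 169×113.
So 113⁻¹ ≡ 169 (mod 434).

169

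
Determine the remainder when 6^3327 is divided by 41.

29

Compute successive squares:
3327 in binary is 110011111111, i.e. 3327 = 2048 + 1024 + 128 + 64 + 32 + 16 + 8 + 4 + 2 + 1.
6^1 ≡ 6 (mod 41)
6^2 ≡ 6^2 = 36 (mod 41)
6^4 ≡ 36^2 = 1296 ≡ 25 (mod 41)
6^8 ≡ 25^2 = 625 ≡ 10 (mod 41)
6^16 ≡ 10^2 = 100 ≡ 18 (mod 41)
6^32 ≡ 18^2 = 324 ≡ 37 (mod 41)
6^64 ≡ 37^2 = 1369 ≡ 16 (mod 41)
6^128 ≡ 16^2 = 256 ≡ 10 (mod 41)
6^256 ≡ 10^2 = 100 ≡ 18 (mod 41)
6^512 ≡ 18^2 = 324 ≡ 37 (mod 41)
6^1024 ≡ 37^2 = 1369 ≡ 16 (mod 41)
6^2048 ≡ 16^2 = 256 ≡ 10 (mod 41)
6^3327 = 6^2048 × 6^1024 × 6^128 × 6^64 × 6^32 × 6^16 × 6^8 × 6^4 × 6^2 × 6^1 ≡ 10 × 16 × 10 × 16 × 37 × 18 × 10 × 25 × 36 × 6 (mod 41).
Accumulate the product:
10 × 16 = 160 ≡ 37
37 × 10 = 370 ≡ 1
1 × 16 = 16
16 × 37 = 592 ≡ 18
18 × 18 = 324 ≡ 37
37 × 10 = 370 ≡ 1
1 × 25 = 25
25 × 36 = 900 ≡ 39
39 × 6 = 234 ≡ 29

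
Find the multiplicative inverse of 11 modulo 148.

Run the extended Euclidean algorithm:
148 = 13·11 + 5
11 = 2·5 + 1
5 = 5·1 + 0
gcd(11, 148) = 1, so the inverse exists.
Back-substitute for 1:
1 = 1·11 − 2·5
  = −2·148 + 27·11
So 11⁻¹ ≡ 27 (mod 148).

27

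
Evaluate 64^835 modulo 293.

Using repeated squaring:
835 in binary is 1101000011, i.e. 835 = 512 + 256 + 64 + 2 + 1.
64^1 ≡ 64 (mod 293)
64^2 ≡ 64^2 = 4096 ≡ 287 (mod 293)
64^4 ≡ 287^2 = 82369 ≡ 36 (mod 293)
64^8 ≡ 36^2 = 1296 ≡ 124 (mod 293)
64^16 ≡ 124^2 = 15376 ≡ 140 (mod 293)
64^32 ≡ 140^2 = 19600 ≡ 262 (mod 293)
64^64 ≡ 262^2 = 68644 ≡ 82 (mod 293)
64^128 ≡ 82^2 = 6724 ≡ 278 (mod 293)
64^256 ≡ 278^2 = 77284 ≡ 225 (mod 293)
64^512 ≡ 225^2 = 50625 ≡ 229 (mod 293)
64^835 = 64^512 * 64^256 * 64^64 * 64^2 * 64^1 ≡ 229 * 225 * 82 * 287 * 64 (mod 293).
Accumulate the product:
229 * 225 = 51525 ≡ 250
250 * 82 = 20500 ≡ 283
283 * 287 = 81221 ≡ 60
60 * 64 = 3840 ≡ 31

31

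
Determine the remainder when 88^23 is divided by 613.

By square-and-multiply:
23 in binary is 10111, i.e. 23 = 16 + 4 + 2 + 1.
88^1 ≡ 88 (mod 613)
88^2 ≡ 88^2 = 7744 ≡ 388 (mod 613)
88^4 ≡ 388^2 = 150544 ≡ 359 (mod 613)
88^8 ≡ 359^2 = 128881 ≡ 151 (mod 613)
88^16 ≡ 151^2 = 22801 ≡ 120 (mod 613)
88^23 = 88^16 · 88^4 · 88^2 · 88^1 ≡ 120 · 359 · 388 · 88 (mod 613).
Accumulate the product:
120 · 359 = 43080 ≡ 170
170 · 388 = 65960 ≡ 369
369 · 88 = 32472 ≡ 596

596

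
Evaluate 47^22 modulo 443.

9

47^1 ≡ 47 (mod 443)
47^2 ≡ 47^2 = 2209 ≡ 437 (mod 443)
47^4 ≡ 437^2 = 190969 ≡ 36 (mod 443)
47^8 ≡ 36^2 = 1296 ≡ 410 (mod 443)
47^16 ≡ 410^2 = 168100 ≡ 203 (mod 443)
47^22 = 47^16 * 47^4 * 47^2 ≡ 203 * 36 * 437 (mod 443).
Accumulate the product:
203 * 36 = 7308 ≡ 220
220 * 437 = 96140 ≡ 9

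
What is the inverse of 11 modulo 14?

14 = 1*11 + 3
11 = 3*3 + 2
3 = 1*2 + 1
2 = 2*1 + 0
gcd(11, 14) = 1, so the inverse exists.
Back-substitute for 1:
1 = 1*3 − 1*2
  = −1*11 + 4*3
  = 4*14 − 5*11
So 11⁻¹ ≡ −5 ≡ 9 (mod 14).

9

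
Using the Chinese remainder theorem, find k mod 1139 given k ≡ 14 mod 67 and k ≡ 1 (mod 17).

67⁻¹ mod 17: 67·16 ≡ 1 (mod 17), so 67⁻¹ ≡ 16.
k = 14 + 67·((1 − 14)·16 mod 17) = 14 + 67·13 = 885.
Check: 885 mod 67 = 14, 885 mod 17 = 1. ✓

885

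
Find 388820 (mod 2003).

238

388820 = 194*2003 + 238, so 388820 ≡ 238 (mod 2003).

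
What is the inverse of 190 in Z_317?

312

By the extended Euclidean algorithm:
317 = 1·190 + 127
190 = 1·127 + 63
127 = 2·63 + 1
63 = 63·1 + 0
gcd(190, 317) = 1, so the inverse exists.
Back-substitute for 1:
1 = 1·127 − 2·63
  = −2·190 + 3·127
  = 3·317 − 5·190
So 190⁻¹ ≡ −5 ≡ 312 (mod 317).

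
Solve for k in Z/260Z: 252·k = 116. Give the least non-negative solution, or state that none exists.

gcd(252, 260) = 4, and 4 | 116, so solutions exist.
Divide through by 4: 63·k ≡ 29 mod 65.
63⁻¹ ≡ 32 (mod 65).
k ≡ 32·29 ≡ 18 (mod 65).
The smallest non-negative solution is k = 18.

18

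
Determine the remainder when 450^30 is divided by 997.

450^1 ≡ 450 (mod 997)
450^2 ≡ 450^2 = 202500 ≡ 109 (mod 997)
450^4 ≡ 109^2 = 11881 ≡ 914 (mod 997)
450^8 ≡ 914^2 = 835396 ≡ 907 (mod 997)
450^16 ≡ 907^2 = 822649 ≡ 124 (mod 997)
450^30 = 450^16 · 450^8 · 450^4 · 450^2 ≡ 124 · 907 · 914 · 109 (mod 997).
Accumulate the product:
124 · 907 = 112468 ≡ 804
804 · 914 = 734856 ≡ 67
67 · 109 = 7303 ≡ 324

324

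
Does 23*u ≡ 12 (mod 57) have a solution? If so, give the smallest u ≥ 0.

3

gcd(23, 57) = 1, so a unique solution mod 57 exists.
23⁻¹ ≡ 5 (mod 57).
u ≡ 5*12 ≡ 3 (mod 57).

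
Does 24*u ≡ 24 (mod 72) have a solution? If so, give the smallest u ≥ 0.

1

gcd(24, 72) = 24, and 24 | 24, so solutions exist.
Divide through by 24: 1*u = 1 (mod 3).
1⁻¹ ≡ 1 (mod 3).
u ≡ 1*1 ≡ 1 (mod 3).
The smallest non-negative solution is u = 1.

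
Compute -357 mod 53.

-357 = -7×53 + 14, so -357 ≡ 14 (mod 53).

14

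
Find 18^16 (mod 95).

18^1 ≡ 18 (mod 95)
18^2 ≡ 18^2 = 324 ≡ 39 (mod 95)
18^4 ≡ 39^2 = 1521 ≡ 1 (mod 95)
18^8 ≡ 1^2 = 1 (mod 95)
18^16 ≡ 1^2 = 1 (mod 95)
So 18^16 ≡ 1 (mod 95).

1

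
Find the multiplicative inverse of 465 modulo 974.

974 = 2×465 + 44
465 = 10×44 + 25
44 = 1×25 + 19
25 = 1×19 + 6
19 = 3×6 + 1
6 = 6×1 + 0
gcd(465, 974) = 1, so the inverse exists.
Back-substitute for 1:
1 = 1×19 − 3×6
  = −3×25 + 4×19
  = 4×44 − 7×25
  = −7×465 + 74×44
  = 74×974 − 155×465
So 465⁻¹ ≡ −155 ≡ 819 (mod 974).

819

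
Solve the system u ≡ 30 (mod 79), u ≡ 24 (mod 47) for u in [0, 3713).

79⁻¹ mod 47: 79*25 ≡ 1 (mod 47), so 79⁻¹ ≡ 25.
u = 30 + 79*((24 − 30)*25 mod 47) = 30 + 79*38 = 3032.

3032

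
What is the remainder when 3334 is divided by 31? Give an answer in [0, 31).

3334 = 107·31 + 17, so 3334 ≡ 17 (mod 31).

17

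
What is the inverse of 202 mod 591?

591 = 2·202 + 187
202 = 1·187 + 15
187 = 12·15 + 7
15 = 2·7 + 1
7 = 7·1 + 0
gcd(202, 591) = 1, so the inverse exists.
Back-substitute for 1:
1 = 1·15 − 2·7
  = −2·187 + 25·15
  = 25·202 − 27·187
  = −27·591 + 79·202
So 202⁻¹ ≡ 79 (mod 591).

79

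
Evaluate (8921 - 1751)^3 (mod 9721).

1784

8921 - 1751 = 7170
(7170)^3 ≡ 1784 (mod 9721)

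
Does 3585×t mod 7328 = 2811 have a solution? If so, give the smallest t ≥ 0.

gcd(3585, 7328) = 1, so a unique solution mod 7328 exists.
3585⁻¹ ≡ 1345 (mod 7328).
t ≡ 1345×2811 ≡ 6875 (mod 7328).

6875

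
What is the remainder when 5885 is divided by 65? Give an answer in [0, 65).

5885 = 90·65 + 35, so 5885 ≡ 35 (mod 65).

35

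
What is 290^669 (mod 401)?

78

Using repeated squaring:
669 in binary is 1010011101, i.e. 669 = 512 + 128 + 16 + 8 + 4 + 1.
290^1 ≡ 290 (mod 401)
290^2 ≡ 290^2 = 84100 ≡ 291 (mod 401)
290^4 ≡ 291^2 = 84681 ≡ 70 (mod 401)
290^8 ≡ 70^2 = 4900 ≡ 88 (mod 401)
290^16 ≡ 88^2 = 7744 ≡ 125 (mod 401)
290^32 ≡ 125^2 = 15625 ≡ 387 (mod 401)
290^64 ≡ 387^2 = 149769 ≡ 196 (mod 401)
290^128 ≡ 196^2 = 38416 ≡ 321 (mod 401)
290^256 ≡ 321^2 = 103041 ≡ 385 (mod 401)
290^512 ≡ 385^2 = 148225 ≡ 256 (mod 401)
290^669 = 290^512 * 290^128 * 290^16 * 290^8 * 290^4 * 290^1 ≡ 256 * 321 * 125 * 88 * 70 * 290 (mod 401).
Accumulate the product:
256 * 321 = 82176 ≡ 372
372 * 125 = 46500 ≡ 385
385 * 88 = 33880 ≡ 196
196 * 70 = 13720 ≡ 86
86 * 290 = 24940 ≡ 78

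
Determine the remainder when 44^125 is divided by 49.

39

Compute successive squares:
125 in binary is 1111101, i.e. 125 = 64 + 32 + 16 + 8 + 4 + 1.
44^1 ≡ 44 (mod 49)
44^2 ≡ 44^2 = 1936 ≡ 25 (mod 49)
44^4 ≡ 25^2 = 625 ≡ 37 (mod 49)
44^8 ≡ 37^2 = 1369 ≡ 46 (mod 49)
44^16 ≡ 46^2 = 2116 ≡ 9 (mod 49)
44^32 ≡ 9^2 = 81 ≡ 32 (mod 49)
44^64 ≡ 32^2 = 1024 ≡ 44 (mod 49)
44^125 = 44^64 * 44^32 * 44^16 * 44^8 * 44^4 * 44^1 ≡ 44 * 32 * 9 * 46 * 37 * 44 (mod 49).
Accumulate the product:
44 * 32 = 1408 ≡ 36
36 * 9 = 324 ≡ 30
30 * 46 = 1380 ≡ 8
8 * 37 = 296 ≡ 2
2 * 44 = 88 ≡ 39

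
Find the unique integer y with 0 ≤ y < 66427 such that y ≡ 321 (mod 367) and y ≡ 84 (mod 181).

367⁻¹ mod 181: 367*145 ≡ 1 (mod 181), so 367⁻¹ ≡ 145.
y = 321 + 367*((84 − 321)*145 mod 181) = 321 + 367*25 = 9496.

9496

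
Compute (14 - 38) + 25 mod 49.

14 - 38 = -24 ≡ 25 (mod 49)
25 + 25 = 50 ≡ 1 (mod 49)

1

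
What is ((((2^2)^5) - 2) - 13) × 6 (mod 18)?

6

(2)^2 ≡ 4 (mod 18)
(4)^5 ≡ 16 (mod 18)
16 - 2 = 14
14 - 13 = 1
1 × 6 = 6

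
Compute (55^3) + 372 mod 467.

(55)^3 ≡ 123 (mod 467)
123 + 372 = 495 ≡ 28 (mod 467)

28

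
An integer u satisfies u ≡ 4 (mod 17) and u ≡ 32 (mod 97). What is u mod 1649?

905

17⁻¹ mod 97: 17×40 ≡ 1 (mod 97), so 17⁻¹ ≡ 40.
u = 4 + 17×((32 − 4)×40 mod 97) = 4 + 17×53 = 905.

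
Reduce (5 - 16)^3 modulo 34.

5 - 16 = -11 ≡ 23 (mod 34)
(23)^3 ≡ 29 (mod 34)

29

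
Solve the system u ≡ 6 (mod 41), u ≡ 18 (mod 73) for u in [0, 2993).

1113

41⁻¹ mod 73: 41×57 ≡ 1 (mod 73), so 41⁻¹ ≡ 57.
u = 6 + 41×((18 − 6)×57 mod 73) = 6 + 41×27 = 1113.
Check: 1113 mod 41 = 6, 1113 mod 73 = 18. ✓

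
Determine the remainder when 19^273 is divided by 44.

39

By square-and-multiply:
19^1 ≡ 19 (mod 44)
19^2 ≡ 19^2 = 361 ≡ 9 (mod 44)
19^4 ≡ 9^2 = 81 ≡ 37 (mod 44)
19^8 ≡ 37^2 = 1369 ≡ 5 (mod 44)
19^16 ≡ 5^2 = 25 (mod 44)
19^32 ≡ 25^2 = 625 ≡ 9 (mod 44)
19^64 ≡ 9^2 = 81 ≡ 37 (mod 44)
19^128 ≡ 37^2 = 1369 ≡ 5 (mod 44)
19^256 ≡ 5^2 = 25 (mod 44)
19^273 = 19^256 × 19^16 × 19^1 ≡ 25 × 25 × 19 (mod 44).
Accumulate the product:
25 × 25 = 625 ≡ 9
9 × 19 = 171 ≡ 39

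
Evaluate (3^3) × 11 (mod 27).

(3)^3 ≡ 0 (mod 27)
0 × 11 = 0

0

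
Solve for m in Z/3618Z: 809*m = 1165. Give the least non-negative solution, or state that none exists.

3047

gcd(809, 3618) = 1, so a unique solution mod 3618 exists.
809⁻¹ ≡ 161 (mod 3618).
m ≡ 161*1165 ≡ 3047 (mod 3618).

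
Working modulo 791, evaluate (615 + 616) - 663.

568

615 + 616 = 1231 ≡ 440 (mod 791)
440 - 663 = -223 ≡ 568 (mod 791)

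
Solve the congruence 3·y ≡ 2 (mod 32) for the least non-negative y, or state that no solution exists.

gcd(3, 32) = 1, so a unique solution mod 32 exists.
3⁻¹ ≡ 11 (mod 32).
y ≡ 11·2 ≡ 22 (mod 32).

22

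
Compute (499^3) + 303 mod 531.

(499)^3 ≡ 154 (mod 531)
154 + 303 = 457

457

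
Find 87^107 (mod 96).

Compute successive squares:
87^1 ≡ 87 (mod 96)
87^2 ≡ 87^2 = 7569 ≡ 81 (mod 96)
87^4 ≡ 81^2 = 6561 ≡ 33 (mod 96)
87^8 ≡ 33^2 = 1089 ≡ 33 (mod 96)
87^16 ≡ 33^2 = 1089 ≡ 33 (mod 96)
87^32 ≡ 33^2 = 1089 ≡ 33 (mod 96)
87^64 ≡ 33^2 = 1089 ≡ 33 (mod 96)
87^107 = 87^64 · 87^32 · 87^8 · 87^2 · 87^1 ≡ 33 · 33 · 33 · 81 · 87 (mod 96).
Accumulate the product:
33 · 33 = 1089 ≡ 33
33 · 33 = 1089 ≡ 33
33 · 81 = 2673 ≡ 81
81 · 87 = 7047 ≡ 39

39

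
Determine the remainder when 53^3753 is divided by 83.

5

By square-and-multiply:
53^1 ≡ 53 (mod 83)
53^2 ≡ 53^2 = 2809 ≡ 70 (mod 83)
53^4 ≡ 70^2 = 4900 ≡ 3 (mod 83)
53^8 ≡ 3^2 = 9 (mod 83)
53^16 ≡ 9^2 = 81 (mod 83)
53^32 ≡ 81^2 = 6561 ≡ 4 (mod 83)
53^64 ≡ 4^2 = 16 (mod 83)
53^128 ≡ 16^2 = 256 ≡ 7 (mod 83)
53^256 ≡ 7^2 = 49 (mod 83)
53^512 ≡ 49^2 = 2401 ≡ 77 (mod 83)
53^1024 ≡ 77^2 = 5929 ≡ 36 (mod 83)
53^2048 ≡ 36^2 = 1296 ≡ 51 (mod 83)
53^3753 = 53^2048 × 53^1024 × 53^512 × 53^128 × 53^32 × 53^8 × 53^1 ≡ 51 × 36 × 77 × 7 × 4 × 9 × 53 (mod 83).
Accumulate the product:
51 × 36 = 1836 ≡ 10
10 × 77 = 770 ≡ 23
23 × 7 = 161 ≡ 78
78 × 4 = 312 ≡ 63
63 × 9 = 567 ≡ 69
69 × 53 = 3657 ≡ 5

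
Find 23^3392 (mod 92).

69

By square-and-multiply:
3392 in binary is 110101000000, i.e. 3392 = 2048 + 1024 + 256 + 64.
23^1 ≡ 23 (mod 92)
23^2 ≡ 23^2 = 529 ≡ 69 (mod 92)
23^4 ≡ 69^2 = 4761 ≡ 69 (mod 92)
23^8 ≡ 69^2 = 4761 ≡ 69 (mod 92)
23^16 ≡ 69^2 = 4761 ≡ 69 (mod 92)
23^32 ≡ 69^2 = 4761 ≡ 69 (mod 92)
23^64 ≡ 69^2 = 4761 ≡ 69 (mod 92)
23^128 ≡ 69^2 = 4761 ≡ 69 (mod 92)
23^256 ≡ 69^2 = 4761 ≡ 69 (mod 92)
23^512 ≡ 69^2 = 4761 ≡ 69 (mod 92)
23^1024 ≡ 69^2 = 4761 ≡ 69 (mod 92)
23^2048 ≡ 69^2 = 4761 ≡ 69 (mod 92)
23^3392 = 23^2048 · 23^1024 · 23^256 · 23^64 ≡ 69 · 69 · 69 · 69 (mod 92).
Accumulate the product:
69 · 69 = 4761 ≡ 69
69 · 69 = 4761 ≡ 69
69 · 69 = 4761 ≡ 69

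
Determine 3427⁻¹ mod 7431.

7006

7431 = 2*3427 + 577
3427 = 5*577 + 542
577 = 1*542 + 35
542 = 15*35 + 17
35 = 2*17 + 1
17 = 17*1 + 0
gcd(3427, 7431) = 1, so the inverse exists.
Back-substitute for 1:
1 = 1*35 − 2*17
  = −2*542 + 31*35
  = 31*577 − 33*542
  = −33*3427 + 196*577
  = 196*7431 − 425*3427
So 3427⁻¹ ≡ −425 ≡ 7006 (mod 7431).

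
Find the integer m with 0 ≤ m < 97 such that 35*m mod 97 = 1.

61

97 = 2·35 + 27
35 = 1·27 + 8
27 = 3·8 + 3
8 = 2·3 + 2
3 = 1·2 + 1
2 = 2·1 + 0
gcd(35, 97) = 1, so the inverse exists.
Bézout: 1 = 13·97 − 36·35.
So 35⁻¹ ≡ −36 ≡ 61 (mod 97).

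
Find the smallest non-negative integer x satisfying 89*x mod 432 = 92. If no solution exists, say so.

gcd(89, 432) = 1, so a unique solution mod 432 exists.
89⁻¹ ≡ 233 (mod 432).
x ≡ 233*92 ≡ 268 (mod 432).

268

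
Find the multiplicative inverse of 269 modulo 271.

By the extended Euclidean algorithm:
271 = 1·269 + 2
269 = 134·2 + 1
2 = 2·1 + 0
gcd(269, 271) = 1, so the inverse exists.
Bézout: 1 = −134·271 + 135·269.
So 269⁻¹ ≡ 135 (mod 271).

135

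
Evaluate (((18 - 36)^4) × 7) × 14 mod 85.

18 - 36 = -18 ≡ 67 (mod 85)
(67)^4 ≡ 1 (mod 85)
1 × 7 = 7
7 × 14 = 98 ≡ 13 (mod 85)

13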